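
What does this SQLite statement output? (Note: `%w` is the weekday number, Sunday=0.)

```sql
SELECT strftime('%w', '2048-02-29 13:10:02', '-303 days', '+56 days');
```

First apply '-303 days', '+56 days': 2048-02-29 13:10:02 → 2047-06-27 13:10:02.
2047-06-27 is a Thursday; with Sunday=0 that is 4.

4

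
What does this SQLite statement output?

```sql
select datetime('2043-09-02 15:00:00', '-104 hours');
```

2043-08-29 07:00:00

-104 hours from 2043-09-02 15:00:00 is 2043-08-29 07:00:00 (crosses midnight).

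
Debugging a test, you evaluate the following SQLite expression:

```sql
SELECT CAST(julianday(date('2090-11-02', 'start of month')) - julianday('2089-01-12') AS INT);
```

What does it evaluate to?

`start of month` rewinds 2090-11-02 to 2090-11-01.
19 days remain in January 2089 after the 12th (31 − 12).
Full months from February 2089 through October 2090 contribute their day counts.
Then 1 day into November 2090.
Total: 19 + 28 + 31 + 30 + 31 + 30 + 31 + 31 + 30 + 31 + 30 + 31 + 31 + 28 + 31 + 30 + 31 + 30 + 31 + 31 + 30 + 31 + 1 = 658.

658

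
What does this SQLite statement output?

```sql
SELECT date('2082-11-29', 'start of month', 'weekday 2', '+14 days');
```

`start of month` rewinds 2082-11-29 to 2082-11-01.
`weekday 2` advances to the next Tuesday; 2082-11-01 is a Sunday, so it moves forward to 2082-11-03.
Advancing 14 more days within November lands on 2082-11-17.

2082-11-17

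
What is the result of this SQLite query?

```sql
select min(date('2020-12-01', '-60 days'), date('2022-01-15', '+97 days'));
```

2020-10-02

date('2020-12-01', '-60 days') → 2020-10-02.
date('2022-01-15', '+97 days') → 2022-04-22.
Earlier of the two is 2020-10-02.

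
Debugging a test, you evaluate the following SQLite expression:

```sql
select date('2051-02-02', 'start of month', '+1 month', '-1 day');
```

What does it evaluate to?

`start of month` rewinds 2051-02-02 to 2051-02-01.
Adding +1 month to 2051-02-01 gives 2051-03-01.
Going back 1 day from 2051-03-01 reaches 2051-02-28 (last day of February, 28 days).

2051-02-28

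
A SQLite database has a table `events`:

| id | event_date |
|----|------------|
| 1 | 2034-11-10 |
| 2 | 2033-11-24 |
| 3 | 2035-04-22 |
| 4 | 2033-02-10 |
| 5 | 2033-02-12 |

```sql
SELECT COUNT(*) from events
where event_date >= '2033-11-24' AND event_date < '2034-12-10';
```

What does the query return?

Rows in [2033-11-24, 2034-12-10): 2034-11-10, 2033-11-24 → 2 rows.

2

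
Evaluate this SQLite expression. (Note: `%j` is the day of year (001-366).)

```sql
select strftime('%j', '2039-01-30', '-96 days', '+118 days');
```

052

First apply '-96 days', '+118 days': 2039-01-30 → 2039-02-21.
Day-of-year for 2039-02-21: days since 2039-01-01 inclusive = 52, zero-padded to 052.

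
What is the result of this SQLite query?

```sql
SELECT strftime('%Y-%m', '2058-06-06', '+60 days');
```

First apply '+60 days': 2058-06-06 → 2058-08-05.
`%Y-%m` extracts the year-month: 2058-08.

2058-08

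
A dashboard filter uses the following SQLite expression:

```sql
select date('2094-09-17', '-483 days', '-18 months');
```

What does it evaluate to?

2091-11-22

Applying '-483 days' to 2094-09-17: counting 483 days back gives 2093-05-22.
Adding -18 months to 2093-05-22 gives 2091-11-22.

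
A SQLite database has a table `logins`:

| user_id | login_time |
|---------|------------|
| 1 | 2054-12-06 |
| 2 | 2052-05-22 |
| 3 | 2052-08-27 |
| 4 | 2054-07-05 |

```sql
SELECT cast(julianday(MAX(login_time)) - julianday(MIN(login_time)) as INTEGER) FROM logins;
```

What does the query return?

MIN = 2052-05-22, MAX = 2054-12-06.
9 days remain in May 2052 after the 22nd (31 − 22).
Full months from June 2052 through November 2054 contribute their day counts.
Then 6 days into December 2054.
Total: 9 + 30 + 31 + 31 + 30 + 31 + 30 + 31 + 31 + 28 + 31 + 30 + 31 + 30 + 31 + 31 + 30 + 31 + 30 + 31 + 31 + 28 + 31 + 30 + 31 + 30 + 31 + 31 + 30 + 31 + 30 + 6 = 928.

928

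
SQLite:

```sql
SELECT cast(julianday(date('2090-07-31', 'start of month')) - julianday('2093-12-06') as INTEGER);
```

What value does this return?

`start of month` rewinds 2090-07-31 to 2090-07-01.
30 days remain in July 2090 after the 1st (31 − 1).
Full months from August 2090 through November 2093 contribute their day counts.
Then 6 days into December 2093.
Total: 30 + 31 + 30 + 31 + 30 + 31 + 31 + 28 + 31 + 30 + 31 + 30 + 31 + 31 + 30 + 31 + 30 + 31 + 31 + 29 + 31 + 30 + 31 + 30 + 31 + 31 + 30 + 31 + 30 + 31 + 31 + 28 + 31 + 30 + 31 + 30 + 31 + 31 + 30 + 31 + 30 + 6 = 1254.
The subtraction is earlier − later, so the result is −1254 → -1254.

-1254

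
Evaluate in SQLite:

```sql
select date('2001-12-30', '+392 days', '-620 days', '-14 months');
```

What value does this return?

2000-03-16

Applying '+392 days' to 2001-12-30: counting 392 days forward gives 2003-01-26.
Applying '-620 days' to 2003-01-26: counting 620 days back gives 2001-05-16.
Adding -14 months to 2001-05-16 gives 2000-03-16.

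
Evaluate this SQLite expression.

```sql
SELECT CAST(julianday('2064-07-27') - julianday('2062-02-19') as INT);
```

889

9 days remain in February 2062 after the 19th (28 − 19).
Full months from March 2062 through June 2064 contribute their day counts.
Then 27 days into July 2064.
Total: 9 + 31 + 30 + 31 + 30 + 31 + 31 + 30 + 31 + 30 + 31 + 31 + 28 + 31 + 30 + 31 + 30 + 31 + 31 + 30 + 31 + 30 + 31 + 31 + 29 + 31 + 30 + 31 + 30 + 27 = 889.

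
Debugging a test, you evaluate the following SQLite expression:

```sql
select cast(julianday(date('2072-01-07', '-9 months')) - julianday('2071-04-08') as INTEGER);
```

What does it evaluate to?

Adding -9 months to 2072-01-07 gives 2071-04-07.
Both dates are in April 2071: 8 − 7 = 1.
The subtraction is earlier − later, so the result is −1 → -1.

-1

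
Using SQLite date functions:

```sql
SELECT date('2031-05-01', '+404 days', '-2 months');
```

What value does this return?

Applying '+404 days' to 2031-05-01: counting 404 days forward gives 2032-06-08.
Adding -2 months to 2032-06-08 gives 2032-04-08.

2032-04-08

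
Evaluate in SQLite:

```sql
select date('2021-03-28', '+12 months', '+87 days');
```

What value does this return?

Adding +12 months to 2021-03-28 gives 2022-03-28.
Applying '+87 days' to 2022-03-28: counting 87 days forward gives 2022-06-23.

2022-06-23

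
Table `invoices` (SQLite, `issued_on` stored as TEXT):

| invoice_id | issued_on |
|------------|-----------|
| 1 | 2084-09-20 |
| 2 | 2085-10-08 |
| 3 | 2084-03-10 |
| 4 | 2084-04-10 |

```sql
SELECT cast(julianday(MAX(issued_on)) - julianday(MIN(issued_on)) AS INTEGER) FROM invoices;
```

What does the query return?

577

MIN = 2084-03-10, MAX = 2085-10-08.
21 days remain in March 2084 after the 10th (31 − 10).
Full months from April 2084 through September 2085 contribute their day counts.
Then 8 days into October 2085.
Total: 21 + 30 + 31 + 30 + 31 + 31 + 30 + 31 + 30 + 31 + 31 + 28 + 31 + 30 + 31 + 30 + 31 + 31 + 30 + 8 = 577.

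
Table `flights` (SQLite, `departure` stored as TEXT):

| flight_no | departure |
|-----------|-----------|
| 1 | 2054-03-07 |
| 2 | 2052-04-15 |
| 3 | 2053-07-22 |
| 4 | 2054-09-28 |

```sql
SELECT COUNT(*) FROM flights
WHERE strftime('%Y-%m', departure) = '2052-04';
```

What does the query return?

Rows with year-month 2052-04: 2052-04-15 → 1.

1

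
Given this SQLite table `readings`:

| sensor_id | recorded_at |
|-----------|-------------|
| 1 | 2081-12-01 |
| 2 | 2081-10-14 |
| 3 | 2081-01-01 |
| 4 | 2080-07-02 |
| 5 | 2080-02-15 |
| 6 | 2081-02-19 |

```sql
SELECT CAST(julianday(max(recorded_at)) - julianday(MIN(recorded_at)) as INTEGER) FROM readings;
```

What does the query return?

MIN = 2080-02-15, MAX = 2081-12-01.
14 days remain in February 2080 after the 15th (29 − 15).
Full months from March 2080 through November 2081 contribute their day counts.
Then 1 day into December 2081.
Total: 14 + 31 + 30 + 31 + 30 + 31 + 31 + 30 + 31 + 30 + 31 + 31 + 28 + 31 + 30 + 31 + 30 + 31 + 31 + 30 + 31 + 30 + 1 = 655.

655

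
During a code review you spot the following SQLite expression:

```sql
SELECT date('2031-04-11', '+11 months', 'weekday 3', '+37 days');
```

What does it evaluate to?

Adding +11 months to 2031-04-11 gives 2032-03-11.
`weekday 3` advances to the next Wednesday; 2032-03-11 is a Thursday, so it moves forward to 2032-03-17.
March 2032 has 31 days; 14 remain after the 17th, so 15 days reach 2032-04-01.
Advancing 22 more days within April lands on 2032-04-23.

2032-04-23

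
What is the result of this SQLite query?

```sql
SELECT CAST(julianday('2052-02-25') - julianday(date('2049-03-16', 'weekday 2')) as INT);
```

1076

`weekday 2` advances to the next Tuesday; 2049-03-16 is already a Tuesday, so it stays at 2049-03-16.
15 days remain in March 2049 after the 16th (31 − 16).
Full months from April 2049 through January 2052 contribute their day counts.
Then 25 days into February 2052.
Total: 15 + 30 + 31 + 30 + 31 + 31 + 30 + 31 + 30 + 31 + 31 + 28 + 31 + 30 + 31 + 30 + 31 + 31 + 30 + 31 + 30 + 31 + 31 + 28 + 31 + 30 + 31 + 30 + 31 + 31 + 30 + 31 + 30 + 31 + 31 + 25 = 1076.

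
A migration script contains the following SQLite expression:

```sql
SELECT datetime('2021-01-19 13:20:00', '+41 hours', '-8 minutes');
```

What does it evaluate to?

2021-01-21 06:12:00

+41 hours from 2021-01-19 13:20:00 is 2021-01-21 06:20:00 (crosses midnight).
-8 minutes from 2021-01-21 06:20:00 is 2021-01-21 06:12:00.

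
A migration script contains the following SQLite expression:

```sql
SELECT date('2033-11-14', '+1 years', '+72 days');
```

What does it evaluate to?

Adding +1 year to 2033-11-14 gives 2034-11-14.
Applying '+72 days' to 2034-11-14: counting 72 days forward gives 2035-01-25.

2035-01-25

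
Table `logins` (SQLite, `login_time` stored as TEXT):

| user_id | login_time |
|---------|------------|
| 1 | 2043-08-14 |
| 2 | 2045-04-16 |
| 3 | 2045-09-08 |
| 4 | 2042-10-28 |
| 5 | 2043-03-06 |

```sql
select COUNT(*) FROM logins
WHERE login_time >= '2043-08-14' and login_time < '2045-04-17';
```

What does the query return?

Rows in [2043-08-14, 2045-04-17): 2043-08-14, 2045-04-16 → 2 rows.

2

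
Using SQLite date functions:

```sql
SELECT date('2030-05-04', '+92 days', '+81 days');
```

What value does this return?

Applying '+92 days' to 2030-05-04: counting 92 days forward gives 2030-08-04.
Applying '+81 days' to 2030-08-04: counting 81 days forward gives 2030-10-24.

2030-10-24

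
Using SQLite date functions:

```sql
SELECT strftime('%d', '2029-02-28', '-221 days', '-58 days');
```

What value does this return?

25

First apply '-221 days', '-58 days': 2029-02-28 → 2028-05-25.
`%d` extracts the 2-digit day of month: 25.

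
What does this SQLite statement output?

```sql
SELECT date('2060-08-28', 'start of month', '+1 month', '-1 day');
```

`start of month` rewinds 2060-08-28 to 2060-08-01.
Adding +1 month to 2060-08-01 gives 2060-09-01.
Going back 1 day from 2060-09-01 reaches 2060-08-31 (last day of August, 31 days).

2060-08-31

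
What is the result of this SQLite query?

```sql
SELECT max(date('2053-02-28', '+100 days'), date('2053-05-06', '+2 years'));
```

2055-05-06

date('2053-02-28', '+100 days') → 2053-06-08.
date('2053-05-06', '+2 years') → 2055-05-06.
Later of the two is 2055-05-06.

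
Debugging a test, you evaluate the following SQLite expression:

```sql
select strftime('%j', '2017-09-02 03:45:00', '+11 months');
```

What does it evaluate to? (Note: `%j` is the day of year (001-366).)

First apply '+11 months': 2017-09-02 03:45:00 → 2018-08-02 03:45:00.
Day-of-year for 2018-08-02: days since 2018-01-01 inclusive = 214, zero-padded to 214.

214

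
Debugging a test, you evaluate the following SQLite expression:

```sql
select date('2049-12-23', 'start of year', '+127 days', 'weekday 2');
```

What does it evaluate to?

`start of year` rewinds 2049-12-23 to 2049-01-01.
Applying '+127 days' to 2049-01-01: counting 127 days forward gives 2049-05-08.
`weekday 2` advances to the next Tuesday; 2049-05-08 is a Saturday, so it moves forward to 2049-05-11.

2049-05-11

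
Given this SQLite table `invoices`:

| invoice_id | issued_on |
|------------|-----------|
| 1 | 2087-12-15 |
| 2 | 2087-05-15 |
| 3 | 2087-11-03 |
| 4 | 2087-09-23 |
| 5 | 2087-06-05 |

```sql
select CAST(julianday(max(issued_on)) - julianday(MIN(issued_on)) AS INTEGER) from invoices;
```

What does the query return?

214

MIN = 2087-05-15, MAX = 2087-12-15.
16 days remain in May 2087 after the 15th (31 − 15).
Full months from June 2087 through November 2087 contribute their day counts.
Then 15 days into December 2087.
Total: 16 + 30 + 31 + 31 + 30 + 31 + 30 + 15 = 214.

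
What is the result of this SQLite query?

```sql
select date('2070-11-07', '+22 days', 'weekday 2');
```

Advancing 22 more days within November lands on 2070-11-29.
`weekday 2` advances to the next Tuesday; 2070-11-29 is a Saturday, so it moves forward to 2070-12-02.

2070-12-02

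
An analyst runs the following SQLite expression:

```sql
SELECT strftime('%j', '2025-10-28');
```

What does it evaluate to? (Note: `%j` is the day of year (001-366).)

301

Day-of-year for 2025-10-28: days since 2025-01-01 inclusive = 301, zero-padded to 301.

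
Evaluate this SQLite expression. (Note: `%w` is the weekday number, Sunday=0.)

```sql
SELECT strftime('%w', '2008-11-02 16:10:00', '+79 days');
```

2

First apply '+79 days': 2008-11-02 16:10:00 → 2009-01-20 16:10:00.
2009-01-20 is a Tuesday; with Sunday=0 that is 2.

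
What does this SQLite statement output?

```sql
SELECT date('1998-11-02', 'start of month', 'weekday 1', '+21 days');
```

`start of month` rewinds 1998-11-02 to 1998-11-01.
`weekday 1` advances to the next Monday; 1998-11-01 is a Sunday, so it moves forward to 1998-11-02.
Advancing 21 more days within November lands on 1998-11-23.

1998-11-23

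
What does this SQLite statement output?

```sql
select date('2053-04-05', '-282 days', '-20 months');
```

Applying '-282 days' to 2053-04-05: counting 282 days back gives 2052-06-27.
Adding -20 months to 2052-06-27 gives 2050-10-27.

2050-10-27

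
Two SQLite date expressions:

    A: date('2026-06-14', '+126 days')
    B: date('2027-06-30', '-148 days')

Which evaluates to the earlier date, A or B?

A

A = 2026-10-18.
B = 2027-02-02.
A is earlier.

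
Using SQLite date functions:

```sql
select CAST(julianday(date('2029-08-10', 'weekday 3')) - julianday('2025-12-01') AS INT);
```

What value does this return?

1353

`weekday 3` advances to the next Wednesday; 2029-08-10 is a Friday, so it moves forward to 2029-08-15.
30 days remain in December 2025 after the 1st (31 − 1).
Full months from January 2026 through July 2029 contribute their day counts.
Then 15 days into August 2029.
Total: 30 + 31 + 28 + 31 + 30 + 31 + 30 + 31 + 31 + 30 + 31 + 30 + 31 + 31 + 28 + 31 + 30 + 31 + 30 + 31 + 31 + 30 + 31 + 30 + 31 + 31 + 29 + 31 + 30 + 31 + 30 + 31 + 31 + 30 + 31 + 30 + 31 + 31 + 28 + 31 + 30 + 31 + 30 + 31 + 15 = 1353.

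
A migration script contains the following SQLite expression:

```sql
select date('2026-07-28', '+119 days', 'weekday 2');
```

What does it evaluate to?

2026-11-24

Applying '+119 days' to 2026-07-28: counting 119 days forward gives 2026-11-24.
`weekday 2` advances to the next Tuesday; 2026-11-24 is already a Tuesday, so it stays at 2026-11-24.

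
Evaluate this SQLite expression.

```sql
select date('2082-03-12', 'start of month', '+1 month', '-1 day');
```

`start of month` rewinds 2082-03-12 to 2082-03-01.
Adding +1 month to 2082-03-01 gives 2082-04-01.
Going back 1 day from 2082-04-01 reaches 2082-03-31 (last day of March, 31 days).

2082-03-31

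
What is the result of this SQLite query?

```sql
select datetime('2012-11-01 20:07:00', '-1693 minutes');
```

1693 minutes = 28h 13m; -1693 minutes from 2012-11-01 20:07:00 is 2012-10-31 15:54:00 (crosses midnight).

2012-10-31 15:54:00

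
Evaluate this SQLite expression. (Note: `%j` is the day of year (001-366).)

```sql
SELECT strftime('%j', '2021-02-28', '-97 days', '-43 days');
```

First apply '-97 days', '-43 days': 2021-02-28 → 2020-10-11.
Day-of-year for 2020-10-11: days since 2020-01-01 inclusive = 285, zero-padded to 285.

285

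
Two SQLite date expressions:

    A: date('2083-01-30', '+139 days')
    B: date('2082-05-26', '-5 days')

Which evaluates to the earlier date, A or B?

A = 2083-06-18.
B = 2082-05-21.
B is earlier.

B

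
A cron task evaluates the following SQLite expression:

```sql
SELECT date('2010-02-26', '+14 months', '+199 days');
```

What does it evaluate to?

2011-11-11

Adding +14 months to 2010-02-26 gives 2011-04-26.
Applying '+199 days' to 2011-04-26: counting 199 days forward gives 2011-11-11.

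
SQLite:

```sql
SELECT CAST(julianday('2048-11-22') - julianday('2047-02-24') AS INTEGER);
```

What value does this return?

4 days remain in February 2047 after the 24th (28 − 24).
Full months from March 2047 through October 2048 contribute their day counts.
Then 22 days into November 2048.
Total: 4 + 31 + 30 + 31 + 30 + 31 + 31 + 30 + 31 + 30 + 31 + 31 + 29 + 31 + 30 + 31 + 30 + 31 + 31 + 30 + 31 + 22 = 637.

637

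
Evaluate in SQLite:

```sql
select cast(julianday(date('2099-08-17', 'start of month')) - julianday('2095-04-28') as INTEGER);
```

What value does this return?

1556

`start of month` rewinds 2099-08-17 to 2099-08-01.
2 days remain in April 2095 after the 28th (30 − 28).
Full months from May 2095 through July 2099 contribute their day counts.
Then 1 day into August 2099.
Total: 2 + 31 + 30 + 31 + 31 + 30 + 31 + 30 + 31 + 31 + 29 + 31 + 30 + 31 + 30 + 31 + 31 + 30 + 31 + 30 + 31 + 31 + 28 + 31 + 30 + 31 + 30 + 31 + 31 + 30 + 31 + 30 + 31 + 31 + 28 + 31 + 30 + 31 + 30 + 31 + 31 + 30 + 31 + 30 + 31 + 31 + 28 + 31 + 30 + 31 + 30 + 31 + 1 = 1556.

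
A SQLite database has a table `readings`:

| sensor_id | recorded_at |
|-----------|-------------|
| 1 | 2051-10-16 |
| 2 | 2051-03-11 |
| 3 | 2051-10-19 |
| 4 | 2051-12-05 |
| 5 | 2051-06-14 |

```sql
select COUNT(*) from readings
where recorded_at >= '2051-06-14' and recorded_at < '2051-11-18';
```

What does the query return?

3

Rows in [2051-06-14, 2051-11-18): 2051-10-16, 2051-10-19, 2051-06-14 → 3 rows.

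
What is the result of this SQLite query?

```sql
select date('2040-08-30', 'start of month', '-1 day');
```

2040-07-31

`start of month` rewinds 2040-08-30 to 2040-08-01.
Going back 1 day from 2040-08-01 reaches 2040-07-31 (last day of July, 31 days).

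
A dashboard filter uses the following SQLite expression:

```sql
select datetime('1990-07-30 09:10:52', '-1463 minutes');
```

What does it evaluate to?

1463 minutes = 24h 23m; -1463 minutes from 1990-07-30 09:10:52 is 1990-07-29 08:47:52 (crosses midnight).

1990-07-29 08:47:52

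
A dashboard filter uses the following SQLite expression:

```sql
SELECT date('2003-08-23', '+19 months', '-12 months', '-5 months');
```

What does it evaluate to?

Adding +19 months to 2003-08-23 gives 2005-03-23.
Adding -12 months to 2005-03-23 gives 2004-03-23.
Adding -5 months to 2004-03-23 gives 2003-10-23.

2003-10-23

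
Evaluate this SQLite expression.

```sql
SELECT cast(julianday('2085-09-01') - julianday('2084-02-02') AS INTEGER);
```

577

27 days remain in February 2084 after the 2nd (29 − 2).
Full months from March 2084 through August 2085 contribute their day counts.
Then 1 day into September 2085.
Total: 27 + 31 + 30 + 31 + 30 + 31 + 31 + 30 + 31 + 30 + 31 + 31 + 28 + 31 + 30 + 31 + 30 + 31 + 31 + 1 = 577.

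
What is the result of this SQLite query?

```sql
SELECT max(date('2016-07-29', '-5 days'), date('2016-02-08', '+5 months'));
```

date('2016-07-29', '-5 days') → 2016-07-24.
date('2016-02-08', '+5 months') → 2016-07-08.
Later of the two is 2016-07-24.

2016-07-24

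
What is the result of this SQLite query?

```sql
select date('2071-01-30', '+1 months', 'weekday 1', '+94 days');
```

2071-06-04

Adding +1 month to 2071-01-30 targets 2071-02-30. February 2071 has only 28 days, so SQLite normalizes the 2-day overflow forward to 2071-03-02.
`weekday 1` advances to the next Monday; 2071-03-02 is already a Monday, so it stays at 2071-03-02.
Applying '+94 days' to 2071-03-02: counting 94 days forward gives 2071-06-04.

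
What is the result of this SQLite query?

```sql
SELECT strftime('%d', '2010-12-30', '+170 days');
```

First apply '+170 days': 2010-12-30 → 2011-06-18.
`%d` extracts the 2-digit day of month: 18.

18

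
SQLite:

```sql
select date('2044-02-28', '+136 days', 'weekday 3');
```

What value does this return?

Applying '+136 days' to 2044-02-28: counting 136 days forward gives 2044-07-13.
`weekday 3` advances to the next Wednesday; 2044-07-13 is already a Wednesday, so it stays at 2044-07-13.

2044-07-13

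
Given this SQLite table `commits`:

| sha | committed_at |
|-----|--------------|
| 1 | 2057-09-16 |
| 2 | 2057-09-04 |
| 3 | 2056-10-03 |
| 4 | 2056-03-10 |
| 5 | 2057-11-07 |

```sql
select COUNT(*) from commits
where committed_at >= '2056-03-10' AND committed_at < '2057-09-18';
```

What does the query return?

4

Rows in [2056-03-10, 2057-09-18): 2057-09-16, 2057-09-04, 2056-10-03, 2056-03-10 → 4 rows.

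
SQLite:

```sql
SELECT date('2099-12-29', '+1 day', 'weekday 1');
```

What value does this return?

Advancing 1 more day within December lands on 2099-12-30.
`weekday 1` advances to the next Monday; 2099-12-30 is a Wednesday, so it moves forward to 2100-01-04.

2100-01-04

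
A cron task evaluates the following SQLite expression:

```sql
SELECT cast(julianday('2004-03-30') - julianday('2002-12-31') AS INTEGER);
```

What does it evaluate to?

0 days remain in December 2002 after the 31st (31 − 31).
Full months from January 2003 through February 2004 contribute their day counts.
Then 30 days into March 2004.
Total: 0 + 31 + 28 + 31 + 30 + 31 + 30 + 31 + 31 + 30 + 31 + 30 + 31 + 31 + 29 + 30 = 455.

455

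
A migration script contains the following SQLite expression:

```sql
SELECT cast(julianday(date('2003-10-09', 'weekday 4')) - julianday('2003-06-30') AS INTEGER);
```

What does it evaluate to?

101

`weekday 4` advances to the next Thursday; 2003-10-09 is already a Thursday, so it stays at 2003-10-09.
0 days remain in June 2003 after the 30th (30 − 30).
July 2003: 31 days.
August 2003: 31 days.
September 2003: 30 days.
Then 9 days into October 2003.
Total: 0 + 31 + 31 + 30 + 9 = 101.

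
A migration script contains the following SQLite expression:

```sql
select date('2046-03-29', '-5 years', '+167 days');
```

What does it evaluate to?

Adding -5 years to 2046-03-29 gives 2041-03-29.
Applying '+167 days' to 2041-03-29: counting 167 days forward gives 2041-09-12.

2041-09-12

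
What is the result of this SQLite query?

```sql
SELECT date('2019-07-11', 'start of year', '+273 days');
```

2019-10-01

`start of year` rewinds 2019-07-11 to 2019-01-01.
Applying '+273 days' to 2019-01-01: counting 273 days forward gives 2019-10-01.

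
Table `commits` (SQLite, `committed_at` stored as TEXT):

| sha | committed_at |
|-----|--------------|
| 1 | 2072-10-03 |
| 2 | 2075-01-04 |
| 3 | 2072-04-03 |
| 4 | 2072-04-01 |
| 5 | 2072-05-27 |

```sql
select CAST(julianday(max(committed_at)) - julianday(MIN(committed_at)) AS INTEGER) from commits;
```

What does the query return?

1008

MIN = 2072-04-01, MAX = 2075-01-04.
29 days remain in April 2072 after the 1st (30 − 1).
Full months from May 2072 through December 2074 contribute their day counts.
Then 4 days into January 2075.
Total: 29 + 31 + 30 + 31 + 31 + 30 + 31 + 30 + 31 + 31 + 28 + 31 + 30 + 31 + 30 + 31 + 31 + 30 + 31 + 30 + 31 + 31 + 28 + 31 + 30 + 31 + 30 + 31 + 31 + 30 + 31 + 30 + 31 + 4 = 1008.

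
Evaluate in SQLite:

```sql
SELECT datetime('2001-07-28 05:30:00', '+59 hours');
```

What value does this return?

+59 hours from 2001-07-28 05:30:00 is 2001-07-30 16:30:00 (crosses midnight).

2001-07-30 16:30:00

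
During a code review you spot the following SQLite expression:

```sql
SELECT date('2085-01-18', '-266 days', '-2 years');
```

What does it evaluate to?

2082-04-27

Applying '-266 days' to 2085-01-18: counting 266 days back gives 2084-04-27.
Adding -2 years to 2084-04-27 gives 2082-04-27.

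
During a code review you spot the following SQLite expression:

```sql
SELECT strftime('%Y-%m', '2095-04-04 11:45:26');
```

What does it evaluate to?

`%Y-%m` extracts the year-month: 2095-04.

2095-04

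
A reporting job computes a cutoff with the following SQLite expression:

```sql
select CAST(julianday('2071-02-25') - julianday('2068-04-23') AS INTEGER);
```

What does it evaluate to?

1038

7 days remain in April 2068 after the 23rd (30 − 23).
Full months from May 2068 through January 2071 contribute their day counts.
Then 25 days into February 2071.
Total: 7 + 31 + 30 + 31 + 31 + 30 + 31 + 30 + 31 + 31 + 28 + 31 + 30 + 31 + 30 + 31 + 31 + 30 + 31 + 30 + 31 + 31 + 28 + 31 + 30 + 31 + 30 + 31 + 31 + 30 + 31 + 30 + 31 + 31 + 25 = 1038.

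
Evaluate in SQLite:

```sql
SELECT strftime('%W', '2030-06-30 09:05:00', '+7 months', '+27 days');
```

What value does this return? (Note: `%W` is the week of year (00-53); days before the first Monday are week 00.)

08

First apply '+7 months', '+27 days': 2030-06-30 09:05:00 → 2031-02-26 09:05:00.
2031-02-26 is a Wednesday. SQLite's %W counts Mondays since the year started; the result is 08.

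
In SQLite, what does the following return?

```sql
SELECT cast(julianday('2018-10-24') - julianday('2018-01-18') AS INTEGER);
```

279

13 days remain in January 2018 after the 18th (31 − 18).
Full months from February 2018 through September 2018 contribute their day counts.
Then 24 days into October 2018.
Total: 13 + 28 + 31 + 30 + 31 + 30 + 31 + 31 + 30 + 24 = 279.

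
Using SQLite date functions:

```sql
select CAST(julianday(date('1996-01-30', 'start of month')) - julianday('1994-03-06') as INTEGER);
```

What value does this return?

666

`start of month` rewinds 1996-01-30 to 1996-01-01.
25 days remain in March 1994 after the 6th (31 − 6).
Full months from April 1994 through December 1995 contribute their day counts.
Then 1 day into January 1996.
Total: 25 + 30 + 31 + 30 + 31 + 31 + 30 + 31 + 30 + 31 + 31 + 28 + 31 + 30 + 31 + 30 + 31 + 31 + 30 + 31 + 30 + 31 + 1 = 666.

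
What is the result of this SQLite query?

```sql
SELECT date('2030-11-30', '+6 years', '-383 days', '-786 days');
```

Adding +6 years to 2030-11-30 gives 2036-11-30.
Applying '-383 days' to 2036-11-30: counting 383 days back gives 2035-11-13.
Applying '-786 days' to 2035-11-13: counting 786 days back gives 2033-09-18.

2033-09-18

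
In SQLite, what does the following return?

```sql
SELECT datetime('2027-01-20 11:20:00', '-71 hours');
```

2027-01-17 12:20:00

-71 hours from 2027-01-20 11:20:00 is 2027-01-17 12:20:00 (crosses midnight).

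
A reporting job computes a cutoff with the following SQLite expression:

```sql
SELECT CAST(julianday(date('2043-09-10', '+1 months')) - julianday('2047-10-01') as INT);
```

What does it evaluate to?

Adding +1 month to 2043-09-10 gives 2043-10-10.
21 days remain in October 2043 after the 10th (31 − 10).
Full months from November 2043 through September 2047 contribute their day counts.
Then 1 day into October 2047.
Total: 21 + 30 + 31 + 31 + 29 + 31 + 30 + 31 + 30 + 31 + 31 + 30 + 31 + 30 + 31 + 31 + 28 + 31 + 30 + 31 + 30 + 31 + 31 + 30 + 31 + 30 + 31 + 31 + 28 + 31 + 30 + 31 + 30 + 31 + 31 + 30 + 31 + 30 + 31 + 31 + 28 + 31 + 30 + 31 + 30 + 31 + 31 + 30 + 1 = 1452.
The subtraction is earlier − later, so the result is −1452 → -1452.

-1452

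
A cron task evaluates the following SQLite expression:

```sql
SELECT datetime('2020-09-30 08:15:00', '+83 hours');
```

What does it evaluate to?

2020-10-03 19:15:00

+83 hours from 2020-09-30 08:15:00 is 2020-10-03 19:15:00 (crosses midnight).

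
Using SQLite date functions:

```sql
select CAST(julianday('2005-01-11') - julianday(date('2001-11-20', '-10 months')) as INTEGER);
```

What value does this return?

Adding -10 months to 2001-11-20 gives 2001-01-20.
11 days remain in January 2001 after the 20th (31 − 20).
Full months from February 2001 through December 2004 contribute their day counts.
Then 11 days into January 2005.
Total: 11 + 28 + 31 + 30 + 31 + 30 + 31 + 31 + 30 + 31 + 30 + 31 + 31 + 28 + 31 + 30 + 31 + 30 + 31 + 31 + 30 + 31 + 30 + 31 + 31 + 28 + 31 + 30 + 31 + 30 + 31 + 31 + 30 + 31 + 30 + 31 + 31 + 29 + 31 + 30 + 31 + 30 + 31 + 31 + 30 + 31 + 30 + 31 + 11 = 1452.

1452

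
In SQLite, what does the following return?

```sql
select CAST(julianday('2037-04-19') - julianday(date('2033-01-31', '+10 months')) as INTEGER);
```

Adding +10 months to 2033-01-31 targets 2033-11-31. November 2033 has only 30 days, so SQLite normalizes the 1-day overflow forward to 2033-12-01.
30 days remain in December 2033 after the 1st (31 − 1).
Full months from January 2034 through March 2037 contribute their day counts.
Then 19 days into April 2037.
Total: 30 + 31 + 28 + 31 + 30 + 31 + 30 + 31 + 31 + 30 + 31 + 30 + 31 + 31 + 28 + 31 + 30 + 31 + 30 + 31 + 31 + 30 + 31 + 30 + 31 + 31 + 29 + 31 + 30 + 31 + 30 + 31 + 31 + 30 + 31 + 30 + 31 + 31 + 28 + 31 + 19 = 1235.

1235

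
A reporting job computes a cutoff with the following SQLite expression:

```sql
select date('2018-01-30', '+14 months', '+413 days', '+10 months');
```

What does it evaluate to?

2021-03-16

Adding +14 months to 2018-01-30 gives 2019-03-30.
Applying '+413 days' to 2019-03-30: counting 413 days forward gives 2020-05-16.
Adding +10 months to 2020-05-16 gives 2021-03-16.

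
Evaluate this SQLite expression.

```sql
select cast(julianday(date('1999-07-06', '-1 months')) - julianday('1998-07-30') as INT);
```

Adding -1 month to 1999-07-06 gives 1999-06-06.
1 day remains in July 1998 after the 30th (31 − 30).
Full months from August 1998 through May 1999 contribute their day counts.
Then 6 days into June 1999.
Total: 1 + 31 + 30 + 31 + 30 + 31 + 31 + 28 + 31 + 30 + 31 + 6 = 311.

311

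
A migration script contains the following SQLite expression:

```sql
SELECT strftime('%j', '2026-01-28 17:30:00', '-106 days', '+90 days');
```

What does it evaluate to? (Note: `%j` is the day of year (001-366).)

First apply '-106 days', '+90 days': 2026-01-28 17:30:00 → 2026-01-12 17:30:00.
Day-of-year for 2026-01-12: days since 2026-01-01 inclusive = 12, zero-padded to 012.

012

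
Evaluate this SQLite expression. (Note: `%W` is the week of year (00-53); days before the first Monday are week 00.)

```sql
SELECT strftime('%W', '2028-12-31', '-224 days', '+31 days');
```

First apply '-224 days', '+31 days': 2028-12-31 → 2028-06-21.
2028-06-21 is a Wednesday. SQLite's %W counts Mondays since the year started; the result is 25.

25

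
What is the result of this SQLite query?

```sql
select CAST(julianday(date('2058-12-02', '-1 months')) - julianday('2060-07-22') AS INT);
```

-628

Adding -1 month to 2058-12-02 gives 2058-11-02.
28 days remain in November 2058 after the 2nd (30 − 2).
Full months from December 2058 through June 2060 contribute their day counts.
Then 22 days into July 2060.
Total: 28 + 31 + 31 + 28 + 31 + 30 + 31 + 30 + 31 + 31 + 30 + 31 + 30 + 31 + 31 + 29 + 31 + 30 + 31 + 30 + 22 = 628.
The subtraction is earlier − later, so the result is −628 → -628.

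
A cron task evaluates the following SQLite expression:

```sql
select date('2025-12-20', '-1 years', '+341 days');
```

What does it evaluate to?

2025-11-26

Adding -1 year to 2025-12-20 gives 2024-12-20.
Applying '+341 days' to 2024-12-20: counting 341 days forward gives 2025-11-26.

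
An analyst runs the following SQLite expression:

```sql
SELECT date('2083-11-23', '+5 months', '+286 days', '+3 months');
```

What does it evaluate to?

2085-05-03

Adding +5 months to 2083-11-23 gives 2084-04-23.
Applying '+286 days' to 2084-04-23: counting 286 days forward gives 2085-02-03.
Adding +3 months to 2085-02-03 gives 2085-05-03.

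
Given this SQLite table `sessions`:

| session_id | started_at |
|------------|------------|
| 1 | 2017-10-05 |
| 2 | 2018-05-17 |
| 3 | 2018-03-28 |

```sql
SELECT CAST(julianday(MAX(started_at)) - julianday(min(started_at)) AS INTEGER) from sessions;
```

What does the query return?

224

MIN = 2017-10-05, MAX = 2018-05-17.
26 days remain in October 2017 after the 5th (31 − 5).
Full months from November 2017 through April 2018 contribute their day counts.
Then 17 days into May 2018.
Total: 26 + 30 + 31 + 31 + 28 + 31 + 30 + 17 = 224.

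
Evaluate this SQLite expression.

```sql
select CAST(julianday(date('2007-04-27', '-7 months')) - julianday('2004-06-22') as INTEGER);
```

Adding -7 months to 2007-04-27 gives 2006-09-27.
8 days remain in June 2004 after the 22nd (30 − 22).
Full months from July 2004 through August 2006 contribute their day counts.
Then 27 days into September 2006.
Total: 8 + 31 + 31 + 30 + 31 + 30 + 31 + 31 + 28 + 31 + 30 + 31 + 30 + 31 + 31 + 30 + 31 + 30 + 31 + 31 + 28 + 31 + 30 + 31 + 30 + 31 + 31 + 27 = 827.

827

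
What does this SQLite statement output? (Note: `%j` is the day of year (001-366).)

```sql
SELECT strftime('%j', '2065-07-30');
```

211

Day-of-year for 2065-07-30: days since 2065-01-01 inclusive = 211, zero-padded to 211.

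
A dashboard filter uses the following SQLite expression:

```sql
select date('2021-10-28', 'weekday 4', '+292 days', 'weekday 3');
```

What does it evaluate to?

2022-08-17

`weekday 4` advances to the next Thursday; 2021-10-28 is already a Thursday, so it stays at 2021-10-28.
Applying '+292 days' to 2021-10-28: counting 292 days forward gives 2022-08-16.
`weekday 3` advances to the next Wednesday; 2022-08-16 is a Tuesday, so it moves forward to 2022-08-17.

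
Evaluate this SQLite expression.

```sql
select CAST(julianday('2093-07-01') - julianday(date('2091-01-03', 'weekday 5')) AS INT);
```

908

`weekday 5` advances to the next Friday; 2091-01-03 is a Wednesday, so it moves forward to 2091-01-05.
26 days remain in January 2091 after the 5th (31 − 5).
Full months from February 2091 through June 2093 contribute their day counts.
Then 1 day into July 2093.
Total: 26 + 28 + 31 + 30 + 31 + 30 + 31 + 31 + 30 + 31 + 30 + 31 + 31 + 29 + 31 + 30 + 31 + 30 + 31 + 31 + 30 + 31 + 30 + 31 + 31 + 28 + 31 + 30 + 31 + 30 + 1 = 908.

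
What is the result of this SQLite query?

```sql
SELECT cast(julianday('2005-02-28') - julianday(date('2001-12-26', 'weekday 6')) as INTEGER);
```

1157

`weekday 6` advances to the next Saturday; 2001-12-26 is a Wednesday, so it moves forward to 2001-12-29.
2 days remain in December 2001 after the 29th (31 − 29).
Full months from January 2002 through January 2005 contribute their day counts.
Then 28 days into February 2005.
Total: 2 + 31 + 28 + 31 + 30 + 31 + 30 + 31 + 31 + 30 + 31 + 30 + 31 + 31 + 28 + 31 + 30 + 31 + 30 + 31 + 31 + 30 + 31 + 30 + 31 + 31 + 29 + 31 + 30 + 31 + 30 + 31 + 31 + 30 + 31 + 30 + 31 + 31 + 28 = 1157.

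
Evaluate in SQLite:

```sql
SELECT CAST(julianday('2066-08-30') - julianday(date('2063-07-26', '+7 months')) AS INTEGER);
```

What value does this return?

916

Adding +7 months to 2063-07-26 gives 2064-02-26.
3 days remain in February 2064 after the 26th (29 − 26).
Full months from March 2064 through July 2066 contribute their day counts.
Then 30 days into August 2066.
Total: 3 + 31 + 30 + 31 + 30 + 31 + 31 + 30 + 31 + 30 + 31 + 31 + 28 + 31 + 30 + 31 + 30 + 31 + 31 + 30 + 31 + 30 + 31 + 31 + 28 + 31 + 30 + 31 + 30 + 31 + 30 = 916.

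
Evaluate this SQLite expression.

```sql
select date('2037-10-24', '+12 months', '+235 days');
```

Adding +12 months to 2037-10-24 gives 2038-10-24.
Applying '+235 days' to 2038-10-24: counting 235 days forward gives 2039-06-16.

2039-06-16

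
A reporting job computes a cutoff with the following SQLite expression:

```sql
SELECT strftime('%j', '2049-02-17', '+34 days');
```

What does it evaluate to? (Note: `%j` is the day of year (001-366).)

First apply '+34 days': 2049-02-17 → 2049-03-23.
Day-of-year for 2049-03-23: days since 2049-01-01 inclusive = 82, zero-padded to 082.

082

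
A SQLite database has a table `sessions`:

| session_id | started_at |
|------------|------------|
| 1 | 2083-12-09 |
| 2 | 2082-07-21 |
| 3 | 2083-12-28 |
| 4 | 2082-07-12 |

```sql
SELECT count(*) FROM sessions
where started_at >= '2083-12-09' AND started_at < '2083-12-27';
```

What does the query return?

1

Rows in [2083-12-09, 2083-12-27): 2083-12-09 → 1 row.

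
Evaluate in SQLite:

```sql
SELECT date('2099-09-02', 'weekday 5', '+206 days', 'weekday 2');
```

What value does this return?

2100-03-30

`weekday 5` advances to the next Friday; 2099-09-02 is a Wednesday, so it moves forward to 2099-09-04.
Applying '+206 days' to 2099-09-04: counting 206 days forward gives 2100-03-29.
`weekday 2` advances to the next Tuesday; 2100-03-29 is a Monday, so it moves forward to 2100-03-30.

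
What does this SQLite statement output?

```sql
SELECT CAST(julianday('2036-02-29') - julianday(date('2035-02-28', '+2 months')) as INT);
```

Adding +2 months to 2035-02-28 gives 2035-04-28.
2 days remain in April 2035 after the 28th (30 − 28).
Full months from May 2035 through January 2036 contribute their day counts.
Then 29 days into February 2036.
Total: 2 + 31 + 30 + 31 + 31 + 30 + 31 + 30 + 31 + 31 + 29 = 307.

307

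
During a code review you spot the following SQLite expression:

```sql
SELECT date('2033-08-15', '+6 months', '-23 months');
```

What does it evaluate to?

Adding +6 months to 2033-08-15 gives 2034-02-15.
Adding -23 months to 2034-02-15 gives 2032-03-15.

2032-03-15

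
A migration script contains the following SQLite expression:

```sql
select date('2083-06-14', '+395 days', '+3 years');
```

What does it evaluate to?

2087-07-13

Applying '+395 days' to 2083-06-14: counting 395 days forward gives 2084-07-13.
Adding +3 years to 2084-07-13 gives 2087-07-13.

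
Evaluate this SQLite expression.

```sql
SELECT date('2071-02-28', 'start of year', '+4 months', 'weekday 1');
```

2071-05-04

`start of year` rewinds 2071-02-28 to 2071-01-01.
Adding +4 months to 2071-01-01 gives 2071-05-01.
`weekday 1` advances to the next Monday; 2071-05-01 is a Friday, so it moves forward to 2071-05-04.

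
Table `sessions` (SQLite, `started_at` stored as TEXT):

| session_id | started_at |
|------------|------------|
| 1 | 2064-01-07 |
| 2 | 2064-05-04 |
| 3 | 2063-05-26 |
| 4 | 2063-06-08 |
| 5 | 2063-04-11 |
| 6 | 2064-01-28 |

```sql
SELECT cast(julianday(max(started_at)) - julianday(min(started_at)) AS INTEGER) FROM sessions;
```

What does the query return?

MIN = 2063-04-11, MAX = 2064-05-04.
19 days remain in April 2063 after the 11th (30 − 11).
Full months from May 2063 through April 2064 contribute their day counts.
Then 4 days into May 2064.
Total: 19 + 31 + 30 + 31 + 31 + 30 + 31 + 30 + 31 + 31 + 29 + 31 + 30 + 4 = 389.

389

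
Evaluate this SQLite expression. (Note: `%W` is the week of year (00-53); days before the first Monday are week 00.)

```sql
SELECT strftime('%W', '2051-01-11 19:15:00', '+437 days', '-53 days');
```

First apply '+437 days', '-53 days': 2051-01-11 19:15:00 → 2052-01-30 19:15:00.
2052-01-30 is a Tuesday. SQLite's %W counts Mondays since the year started; the result is 05.

05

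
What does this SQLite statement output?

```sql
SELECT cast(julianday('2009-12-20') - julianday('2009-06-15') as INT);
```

188

15 days remain in June 2009 after the 15th (30 − 15).
July 2009: 31 days.
August 2009: 31 days.
September 2009: 30 days.
October 2009: 31 days.
November 2009: 30 days.
Then 20 days into December 2009.
Total: 15 + 31 + 31 + 30 + 31 + 30 + 20 = 188.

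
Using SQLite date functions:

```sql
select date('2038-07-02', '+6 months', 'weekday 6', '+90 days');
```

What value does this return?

Adding +6 months to 2038-07-02 gives 2039-01-02.
`weekday 6` advances to the next Saturday; 2039-01-02 is a Sunday, so it moves forward to 2039-01-08.
Applying '+90 days' to 2039-01-08: counting 90 days forward gives 2039-04-08.

2039-04-08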